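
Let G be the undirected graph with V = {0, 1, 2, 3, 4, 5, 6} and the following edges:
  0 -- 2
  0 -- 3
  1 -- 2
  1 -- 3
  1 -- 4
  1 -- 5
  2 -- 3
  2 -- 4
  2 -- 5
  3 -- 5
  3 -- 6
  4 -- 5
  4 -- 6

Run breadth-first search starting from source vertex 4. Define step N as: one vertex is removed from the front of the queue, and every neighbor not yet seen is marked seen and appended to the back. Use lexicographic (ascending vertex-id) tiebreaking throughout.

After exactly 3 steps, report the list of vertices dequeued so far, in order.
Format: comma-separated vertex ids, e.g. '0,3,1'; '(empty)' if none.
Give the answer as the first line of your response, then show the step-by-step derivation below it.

4,1,2

step 1: dequeue 4; queue=[1,2,5,6]; order=4
step 2: dequeue 1; queue=[2,5,6,3]; order=4,1
step 3: dequeue 2; queue=[5,6,3,0]; order=4,1,2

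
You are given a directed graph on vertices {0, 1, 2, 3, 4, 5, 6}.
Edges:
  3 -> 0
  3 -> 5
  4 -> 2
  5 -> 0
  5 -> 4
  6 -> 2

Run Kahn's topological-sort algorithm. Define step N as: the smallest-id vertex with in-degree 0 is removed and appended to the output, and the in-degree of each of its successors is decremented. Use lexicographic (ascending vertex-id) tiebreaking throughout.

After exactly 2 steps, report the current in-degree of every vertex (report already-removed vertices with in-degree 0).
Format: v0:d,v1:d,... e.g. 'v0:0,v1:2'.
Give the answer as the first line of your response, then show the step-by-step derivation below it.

v0:1,v1:0,v2:2,v3:0,v4:1,v5:0,v6:0

step 1: output 1; order=[1]; indeg=(2,0,2,0,1,1,0)
step 2: output 3; order=[1,3]; indeg=(1,0,2,0,1,0,0)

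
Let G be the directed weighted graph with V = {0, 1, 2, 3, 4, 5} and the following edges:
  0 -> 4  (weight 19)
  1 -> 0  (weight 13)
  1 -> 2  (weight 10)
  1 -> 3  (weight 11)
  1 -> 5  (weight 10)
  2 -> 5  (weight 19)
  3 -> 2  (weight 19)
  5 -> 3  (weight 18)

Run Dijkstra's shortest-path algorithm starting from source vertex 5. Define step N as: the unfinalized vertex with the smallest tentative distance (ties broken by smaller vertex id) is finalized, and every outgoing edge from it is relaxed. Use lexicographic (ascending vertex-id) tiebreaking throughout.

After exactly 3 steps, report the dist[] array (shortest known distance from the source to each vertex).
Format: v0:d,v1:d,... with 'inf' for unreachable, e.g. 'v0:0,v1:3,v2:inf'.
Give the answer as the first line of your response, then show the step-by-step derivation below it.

v0:inf,v1:inf,v2:37,v3:18,v4:inf,v5:0

step 1: dist = v0:inf,v1:inf,v2:inf,v3:18,v4:inf,v5:0
step 2: dist = v0:inf,v1:inf,v2:37,v3:18,v4:inf,v5:0
step 3: dist = v0:inf,v1:inf,v2:37,v3:18,v4:inf,v5:0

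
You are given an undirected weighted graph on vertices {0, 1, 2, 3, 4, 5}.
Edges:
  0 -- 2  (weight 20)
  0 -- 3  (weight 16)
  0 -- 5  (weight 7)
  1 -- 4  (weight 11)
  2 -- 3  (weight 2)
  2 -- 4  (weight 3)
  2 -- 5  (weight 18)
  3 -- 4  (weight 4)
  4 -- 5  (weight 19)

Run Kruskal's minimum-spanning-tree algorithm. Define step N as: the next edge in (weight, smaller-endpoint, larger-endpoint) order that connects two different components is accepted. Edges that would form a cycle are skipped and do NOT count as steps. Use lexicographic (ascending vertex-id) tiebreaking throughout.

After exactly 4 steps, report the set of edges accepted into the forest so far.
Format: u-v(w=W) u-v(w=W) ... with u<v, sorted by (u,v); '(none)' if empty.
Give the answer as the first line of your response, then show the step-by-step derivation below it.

0-5(w=7) 1-4(w=11) 2-3(w=2) 2-4(w=3)

step 1: add edge 2-3 (w=2); MST = {2-3(w=2)}
step 2: add edge 2-4 (w=3); MST = {2-3(w=2) 2-4(w=3)}
step 3: add edge 0-5 (w=7); MST = {0-5(w=7) 2-3(w=2) 2-4(w=3)}
step 4: add edge 1-4 (w=11); MST = {0-5(w=7) 1-4(w=11) 2-3(w=2) 2-4(w=3)}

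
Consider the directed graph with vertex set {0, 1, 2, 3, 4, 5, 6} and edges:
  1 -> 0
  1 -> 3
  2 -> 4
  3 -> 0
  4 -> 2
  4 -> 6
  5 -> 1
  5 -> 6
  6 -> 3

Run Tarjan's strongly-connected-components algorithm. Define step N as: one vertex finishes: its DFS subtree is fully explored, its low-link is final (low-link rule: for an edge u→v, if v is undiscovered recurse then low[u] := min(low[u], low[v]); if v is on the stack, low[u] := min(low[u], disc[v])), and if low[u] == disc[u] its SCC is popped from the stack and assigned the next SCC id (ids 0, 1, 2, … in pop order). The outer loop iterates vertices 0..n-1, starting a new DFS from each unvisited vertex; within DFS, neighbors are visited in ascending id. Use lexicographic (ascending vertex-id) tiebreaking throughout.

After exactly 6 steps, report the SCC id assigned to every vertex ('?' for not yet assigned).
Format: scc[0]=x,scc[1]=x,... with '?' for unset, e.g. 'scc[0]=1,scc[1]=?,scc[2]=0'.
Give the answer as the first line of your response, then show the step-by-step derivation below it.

scc[0]=0,scc[1]=2,scc[2]=4,scc[3]=1,scc[4]=4,scc[5]=?,scc[6]=3

step 1: low=(low[0]=0,low[1]=?,low[2]=?,low[3]=?,low[4]=?,low[5]=?,low[6]=?); scc=(scc[0]=0,scc[1]=?,scc[2]=?,scc[3]=?,scc[4]=?,scc[5]=?,scc[6]=?)
step 2: low=(low[0]=0,low[1]=1,low[2]=?,low[3]=2,low[4]=?,low[5]=?,low[6]=?); scc=(scc[0]=0,scc[1]=?,scc[2]=?,scc[3]=1,scc[4]=?,scc[5]=?,scc[6]=?)
step 3: low=(low[0]=0,low[1]=1,low[2]=?,low[3]=2,low[4]=?,low[5]=?,low[6]=?); scc=(scc[0]=0,scc[1]=2,scc[2]=?,scc[3]=1,scc[4]=?,scc[5]=?,scc[6]=?)
step 4: low=(low[0]=0,low[1]=1,low[2]=3,low[3]=2,low[4]=3,low[5]=?,low[6]=5); scc=(scc[0]=0,scc[1]=2,scc[2]=?,scc[3]=1,scc[4]=?,scc[5]=?,scc[6]=3)
step 5: low=(low[0]=0,low[1]=1,low[2]=3,low[3]=2,low[4]=3,low[5]=?,low[6]=5); scc=(scc[0]=0,scc[1]=2,scc[2]=?,scc[3]=1,scc[4]=?,scc[5]=?,scc[6]=3)
step 6: low=(low[0]=0,low[1]=1,low[2]=3,low[3]=2,low[4]=3,low[5]=?,low[6]=5); scc=(scc[0]=0,scc[1]=2,scc[2]=4,scc[3]=1,scc[4]=4,scc[5]=?,scc[6]=3)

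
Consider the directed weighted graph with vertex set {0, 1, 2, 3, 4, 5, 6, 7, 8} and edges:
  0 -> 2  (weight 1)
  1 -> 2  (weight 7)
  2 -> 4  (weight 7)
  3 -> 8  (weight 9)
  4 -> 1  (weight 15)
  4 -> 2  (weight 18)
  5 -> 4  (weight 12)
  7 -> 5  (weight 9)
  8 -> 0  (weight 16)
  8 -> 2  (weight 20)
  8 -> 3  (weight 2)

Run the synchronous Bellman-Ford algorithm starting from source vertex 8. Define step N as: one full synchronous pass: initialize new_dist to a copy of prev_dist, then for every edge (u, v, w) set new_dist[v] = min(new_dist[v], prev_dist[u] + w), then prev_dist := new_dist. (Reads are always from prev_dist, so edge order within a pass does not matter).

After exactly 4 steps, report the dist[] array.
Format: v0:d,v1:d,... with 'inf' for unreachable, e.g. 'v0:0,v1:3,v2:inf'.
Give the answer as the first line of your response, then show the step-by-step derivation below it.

v0:16,v1:39,v2:17,v3:2,v4:24,v5:inf,v6:inf,v7:inf,v8:0

step 1: dist = v0:16,v1:inf,v2:20,v3:2,v4:inf,v5:inf,v6:inf,v7:inf,v8:0
step 2: dist = v0:16,v1:inf,v2:17,v3:2,v4:27,v5:inf,v6:inf,v7:inf,v8:0
step 3: dist = v0:16,v1:42,v2:17,v3:2,v4:24,v5:inf,v6:inf,v7:inf,v8:0
step 4: dist = v0:16,v1:39,v2:17,v3:2,v4:24,v5:inf,v6:inf,v7:inf,v8:0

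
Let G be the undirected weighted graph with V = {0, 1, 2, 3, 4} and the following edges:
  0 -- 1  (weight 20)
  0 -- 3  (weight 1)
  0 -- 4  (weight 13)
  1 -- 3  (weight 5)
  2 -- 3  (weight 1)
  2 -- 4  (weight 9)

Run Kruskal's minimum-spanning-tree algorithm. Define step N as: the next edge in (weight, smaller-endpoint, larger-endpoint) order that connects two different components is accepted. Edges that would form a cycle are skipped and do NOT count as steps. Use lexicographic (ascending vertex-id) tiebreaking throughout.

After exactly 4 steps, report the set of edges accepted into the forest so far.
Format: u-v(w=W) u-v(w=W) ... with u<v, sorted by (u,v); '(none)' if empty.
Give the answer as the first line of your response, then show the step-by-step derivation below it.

0-3(w=1) 1-3(w=5) 2-3(w=1) 2-4(w=9)

step 1: add edge 0-3 (w=1); MST = {0-3(w=1)}
step 2: add edge 2-3 (w=1); MST = {0-3(w=1) 2-3(w=1)}
step 3: add edge 1-3 (w=5); MST = {0-3(w=1) 1-3(w=5) 2-3(w=1)}
step 4: add edge 2-4 (w=9); MST = {0-3(w=1) 1-3(w=5) 2-3(w=1) 2-4(w=9)}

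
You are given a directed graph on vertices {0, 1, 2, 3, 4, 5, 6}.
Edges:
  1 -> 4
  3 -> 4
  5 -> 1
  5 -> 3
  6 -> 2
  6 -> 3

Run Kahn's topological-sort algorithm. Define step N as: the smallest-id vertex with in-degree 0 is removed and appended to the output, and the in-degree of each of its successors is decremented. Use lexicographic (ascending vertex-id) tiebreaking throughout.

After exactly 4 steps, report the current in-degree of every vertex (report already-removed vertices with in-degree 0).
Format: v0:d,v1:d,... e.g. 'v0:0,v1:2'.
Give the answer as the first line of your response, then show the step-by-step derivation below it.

v0:0,v1:0,v2:0,v3:0,v4:1,v5:0,v6:0

step 1: output 0; order=[0]; indeg=(0,1,1,2,2,0,0)
step 2: output 5; order=[0,5]; indeg=(0,0,1,1,2,0,0)
step 3: output 1; order=[0,5,1]; indeg=(0,0,1,1,1,0,0)
step 4: output 6; order=[0,5,1,6]; indeg=(0,0,0,0,1,0,0)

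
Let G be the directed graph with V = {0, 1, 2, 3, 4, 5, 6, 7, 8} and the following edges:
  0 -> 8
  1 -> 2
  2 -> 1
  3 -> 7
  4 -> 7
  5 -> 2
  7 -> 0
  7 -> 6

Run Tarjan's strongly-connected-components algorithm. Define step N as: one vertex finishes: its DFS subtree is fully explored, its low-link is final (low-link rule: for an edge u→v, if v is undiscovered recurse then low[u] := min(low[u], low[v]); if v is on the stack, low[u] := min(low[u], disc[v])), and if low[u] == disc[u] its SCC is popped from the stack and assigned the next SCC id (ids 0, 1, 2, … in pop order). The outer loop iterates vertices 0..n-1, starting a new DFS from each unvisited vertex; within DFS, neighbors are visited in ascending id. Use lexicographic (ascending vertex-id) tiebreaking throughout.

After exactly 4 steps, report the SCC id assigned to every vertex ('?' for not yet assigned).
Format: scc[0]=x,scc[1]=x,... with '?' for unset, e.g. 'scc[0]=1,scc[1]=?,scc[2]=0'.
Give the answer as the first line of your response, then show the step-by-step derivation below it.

scc[0]=1,scc[1]=2,scc[2]=2,scc[3]=?,scc[4]=?,scc[5]=?,scc[6]=?,scc[7]=?,scc[8]=0

step 1: low=(low[0]=0,low[1]=?,low[2]=?,low[3]=?,low[4]=?,low[5]=?,low[6]=?,low[7]=?,low[8]=1); scc=(scc[0]=?,scc[1]=?,scc[2]=?,scc[3]=?,scc[4]=?,scc[5]=?,scc[6]=?,scc[7]=?,scc[8]=0)
step 2: low=(low[0]=0,low[1]=?,low[2]=?,low[3]=?,low[4]=?,low[5]=?,low[6]=?,low[7]=?,low[8]=1); scc=(scc[0]=1,scc[1]=?,scc[2]=?,scc[3]=?,scc[4]=?,scc[5]=?,scc[6]=?,scc[7]=?,scc[8]=0)
step 3: low=(low[0]=0,low[1]=2,low[2]=2,low[3]=?,low[4]=?,low[5]=?,low[6]=?,low[7]=?,low[8]=1); scc=(scc[0]=1,scc[1]=?,scc[2]=?,scc[3]=?,scc[4]=?,scc[5]=?,scc[6]=?,scc[7]=?,scc[8]=0)
step 4: low=(low[0]=0,low[1]=2,low[2]=2,low[3]=?,low[4]=?,low[5]=?,low[6]=?,low[7]=?,low[8]=1); scc=(scc[0]=1,scc[1]=2,scc[2]=2,scc[3]=?,scc[4]=?,scc[5]=?,scc[6]=?,scc[7]=?,scc[8]=0)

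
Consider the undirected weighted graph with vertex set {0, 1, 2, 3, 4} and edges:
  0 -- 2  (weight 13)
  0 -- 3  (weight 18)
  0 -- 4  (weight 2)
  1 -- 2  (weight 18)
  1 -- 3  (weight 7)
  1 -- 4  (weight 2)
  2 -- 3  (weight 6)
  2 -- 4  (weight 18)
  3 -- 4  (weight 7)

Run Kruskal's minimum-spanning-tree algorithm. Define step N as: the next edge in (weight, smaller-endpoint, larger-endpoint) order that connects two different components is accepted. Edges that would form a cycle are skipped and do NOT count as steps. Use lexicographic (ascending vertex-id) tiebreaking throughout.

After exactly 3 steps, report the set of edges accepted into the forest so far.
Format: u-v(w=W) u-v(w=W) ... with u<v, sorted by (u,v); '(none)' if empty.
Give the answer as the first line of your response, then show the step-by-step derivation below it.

0-4(w=2) 1-4(w=2) 2-3(w=6)

step 1: add edge 0-4 (w=2); MST = {0-4(w=2)}
step 2: add edge 1-4 (w=2); MST = {0-4(w=2) 1-4(w=2)}
step 3: add edge 2-3 (w=6); MST = {0-4(w=2) 1-4(w=2) 2-3(w=6)}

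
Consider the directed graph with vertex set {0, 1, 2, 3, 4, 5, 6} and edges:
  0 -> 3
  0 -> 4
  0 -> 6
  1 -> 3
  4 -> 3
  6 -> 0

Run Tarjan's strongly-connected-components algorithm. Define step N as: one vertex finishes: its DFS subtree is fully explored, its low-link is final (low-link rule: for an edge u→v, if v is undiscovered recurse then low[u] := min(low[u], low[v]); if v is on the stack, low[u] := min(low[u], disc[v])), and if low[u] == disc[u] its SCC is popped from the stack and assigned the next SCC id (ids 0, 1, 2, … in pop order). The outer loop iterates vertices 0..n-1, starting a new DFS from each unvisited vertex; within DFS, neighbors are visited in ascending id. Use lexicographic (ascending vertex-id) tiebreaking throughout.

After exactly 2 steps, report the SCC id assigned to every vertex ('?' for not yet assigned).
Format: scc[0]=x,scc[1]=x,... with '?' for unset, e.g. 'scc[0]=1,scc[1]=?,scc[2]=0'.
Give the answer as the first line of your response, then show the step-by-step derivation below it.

scc[0]=?,scc[1]=?,scc[2]=?,scc[3]=0,scc[4]=1,scc[5]=?,scc[6]=?

step 1: low=(low[0]=0,low[1]=?,low[2]=?,low[3]=1,low[4]=?,low[5]=?,low[6]=?); scc=(scc[0]=?,scc[1]=?,scc[2]=?,scc[3]=0,scc[4]=?,scc[5]=?,scc[6]=?)
step 2: low=(low[0]=0,low[1]=?,low[2]=?,low[3]=1,low[4]=2,low[5]=?,low[6]=?); scc=(scc[0]=?,scc[1]=?,scc[2]=?,scc[3]=0,scc[4]=1,scc[5]=?,scc[6]=?)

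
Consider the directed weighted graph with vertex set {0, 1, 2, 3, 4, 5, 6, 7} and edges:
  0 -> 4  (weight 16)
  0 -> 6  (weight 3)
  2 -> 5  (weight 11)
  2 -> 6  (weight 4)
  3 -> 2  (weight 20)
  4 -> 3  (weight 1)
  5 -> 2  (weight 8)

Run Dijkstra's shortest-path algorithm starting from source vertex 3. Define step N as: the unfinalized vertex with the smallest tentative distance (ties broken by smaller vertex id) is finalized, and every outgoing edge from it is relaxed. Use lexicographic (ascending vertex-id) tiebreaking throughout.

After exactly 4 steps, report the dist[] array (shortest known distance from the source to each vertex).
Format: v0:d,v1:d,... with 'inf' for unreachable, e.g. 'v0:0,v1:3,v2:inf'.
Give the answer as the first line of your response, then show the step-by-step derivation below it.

v0:inf,v1:inf,v2:20,v3:0,v4:inf,v5:31,v6:24,v7:inf

step 1: dist = v0:inf,v1:inf,v2:20,v3:0,v4:inf,v5:inf,v6:inf,v7:inf
step 2: dist = v0:inf,v1:inf,v2:20,v3:0,v4:inf,v5:31,v6:24,v7:inf
step 3: dist = v0:inf,v1:inf,v2:20,v3:0,v4:inf,v5:31,v6:24,v7:inf
step 4: dist = v0:inf,v1:inf,v2:20,v3:0,v4:inf,v5:31,v6:24,v7:inf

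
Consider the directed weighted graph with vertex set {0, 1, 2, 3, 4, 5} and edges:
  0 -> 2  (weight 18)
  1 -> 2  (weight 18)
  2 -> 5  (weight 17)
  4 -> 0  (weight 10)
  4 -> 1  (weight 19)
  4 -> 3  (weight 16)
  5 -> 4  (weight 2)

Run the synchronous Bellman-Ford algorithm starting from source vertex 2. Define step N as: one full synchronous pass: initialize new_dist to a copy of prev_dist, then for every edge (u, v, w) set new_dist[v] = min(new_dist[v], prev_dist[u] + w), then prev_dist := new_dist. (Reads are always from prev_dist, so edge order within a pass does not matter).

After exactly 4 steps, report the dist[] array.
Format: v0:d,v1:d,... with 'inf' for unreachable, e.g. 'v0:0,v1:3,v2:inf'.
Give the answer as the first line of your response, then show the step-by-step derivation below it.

v0:29,v1:38,v2:0,v3:35,v4:19,v5:17

step 1: dist = v0:inf,v1:inf,v2:0,v3:inf,v4:inf,v5:17
step 2: dist = v0:inf,v1:inf,v2:0,v3:inf,v4:19,v5:17
step 3: dist = v0:29,v1:38,v2:0,v3:35,v4:19,v5:17
step 4: dist = v0:29,v1:38,v2:0,v3:35,v4:19,v5:17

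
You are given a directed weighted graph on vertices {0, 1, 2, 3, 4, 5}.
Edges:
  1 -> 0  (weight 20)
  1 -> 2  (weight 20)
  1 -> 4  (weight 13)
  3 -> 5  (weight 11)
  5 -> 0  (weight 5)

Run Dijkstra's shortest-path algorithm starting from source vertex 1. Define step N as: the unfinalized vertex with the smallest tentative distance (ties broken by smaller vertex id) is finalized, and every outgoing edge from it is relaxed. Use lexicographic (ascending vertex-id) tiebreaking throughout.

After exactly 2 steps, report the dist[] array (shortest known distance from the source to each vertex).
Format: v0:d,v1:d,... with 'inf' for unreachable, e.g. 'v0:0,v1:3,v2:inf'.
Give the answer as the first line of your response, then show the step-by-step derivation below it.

v0:20,v1:0,v2:20,v3:inf,v4:13,v5:inf

step 1: dist = v0:20,v1:0,v2:20,v3:inf,v4:13,v5:inf
step 2: dist = v0:20,v1:0,v2:20,v3:inf,v4:13,v5:inf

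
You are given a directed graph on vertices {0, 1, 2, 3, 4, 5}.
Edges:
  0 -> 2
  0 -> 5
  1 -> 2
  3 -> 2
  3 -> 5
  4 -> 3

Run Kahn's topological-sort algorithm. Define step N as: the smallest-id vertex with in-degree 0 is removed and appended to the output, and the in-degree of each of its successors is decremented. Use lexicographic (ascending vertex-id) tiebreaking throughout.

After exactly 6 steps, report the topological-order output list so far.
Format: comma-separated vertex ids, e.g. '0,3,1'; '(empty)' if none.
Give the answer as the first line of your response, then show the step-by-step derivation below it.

0,1,4,3,2,5

step 1: output 0; order=[0]; indeg=(0,0,2,1,0,1)
step 2: output 1; order=[0,1]; indeg=(0,0,1,1,0,1)
step 3: output 4; order=[0,1,4]; indeg=(0,0,1,0,0,1)
step 4: output 3; order=[0,1,4,3]; indeg=(0,0,0,0,0,0)
step 5: output 2; order=[0,1,4,3,2]; indeg=(0,0,0,0,0,0)
step 6: output 5; order=[0,1,4,3,2,5]; indeg=(0,0,0,0,0,0)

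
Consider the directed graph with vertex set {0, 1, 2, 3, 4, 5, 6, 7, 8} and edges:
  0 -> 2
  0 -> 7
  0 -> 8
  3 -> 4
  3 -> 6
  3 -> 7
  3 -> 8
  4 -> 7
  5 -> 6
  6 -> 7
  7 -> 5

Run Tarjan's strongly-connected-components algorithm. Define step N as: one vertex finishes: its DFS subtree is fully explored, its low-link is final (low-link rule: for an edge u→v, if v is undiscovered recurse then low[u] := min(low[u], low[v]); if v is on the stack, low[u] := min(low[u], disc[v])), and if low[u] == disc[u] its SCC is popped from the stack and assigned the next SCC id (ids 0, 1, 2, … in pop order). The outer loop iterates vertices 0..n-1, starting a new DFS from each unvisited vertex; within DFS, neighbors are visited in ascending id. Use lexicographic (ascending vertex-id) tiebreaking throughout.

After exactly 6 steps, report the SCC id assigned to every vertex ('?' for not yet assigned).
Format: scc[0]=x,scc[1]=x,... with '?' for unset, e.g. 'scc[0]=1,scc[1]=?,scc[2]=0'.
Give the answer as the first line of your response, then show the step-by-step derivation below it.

scc[0]=3,scc[1]=?,scc[2]=0,scc[3]=?,scc[4]=?,scc[5]=1,scc[6]=1,scc[7]=1,scc[8]=2

step 1: low=(low[0]=0,low[1]=?,low[2]=1,low[3]=?,low[4]=?,low[5]=?,low[6]=?,low[7]=?,low[8]=?); scc=(scc[0]=?,scc[1]=?,scc[2]=0,scc[3]=?,scc[4]=?,scc[5]=?,scc[6]=?,scc[7]=?,scc[8]=?)
step 2: low=(low[0]=0,low[1]=?,low[2]=1,low[3]=?,low[4]=?,low[5]=3,low[6]=2,low[7]=2,low[8]=?); scc=(scc[0]=?,scc[1]=?,scc[2]=0,scc[3]=?,scc[4]=?,scc[5]=?,scc[6]=?,scc[7]=?,scc[8]=?)
step 3: low=(low[0]=0,low[1]=?,low[2]=1,low[3]=?,low[4]=?,low[5]=2,low[6]=2,low[7]=2,low[8]=?); scc=(scc[0]=?,scc[1]=?,scc[2]=0,scc[3]=?,scc[4]=?,scc[5]=?,scc[6]=?,scc[7]=?,scc[8]=?)
step 4: low=(low[0]=0,low[1]=?,low[2]=1,low[3]=?,low[4]=?,low[5]=2,low[6]=2,low[7]=2,low[8]=?); scc=(scc[0]=?,scc[1]=?,scc[2]=0,scc[3]=?,scc[4]=?,scc[5]=1,scc[6]=1,scc[7]=1,scc[8]=?)
step 5: low=(low[0]=0,low[1]=?,low[2]=1,low[3]=?,low[4]=?,low[5]=2,low[6]=2,low[7]=2,low[8]=5); scc=(scc[0]=?,scc[1]=?,scc[2]=0,scc[3]=?,scc[4]=?,scc[5]=1,scc[6]=1,scc[7]=1,scc[8]=2)
step 6: low=(low[0]=0,low[1]=?,low[2]=1,low[3]=?,low[4]=?,low[5]=2,low[6]=2,low[7]=2,low[8]=5); scc=(scc[0]=3,scc[1]=?,scc[2]=0,scc[3]=?,scc[4]=?,scc[5]=1,scc[6]=1,scc[7]=1,scc[8]=2)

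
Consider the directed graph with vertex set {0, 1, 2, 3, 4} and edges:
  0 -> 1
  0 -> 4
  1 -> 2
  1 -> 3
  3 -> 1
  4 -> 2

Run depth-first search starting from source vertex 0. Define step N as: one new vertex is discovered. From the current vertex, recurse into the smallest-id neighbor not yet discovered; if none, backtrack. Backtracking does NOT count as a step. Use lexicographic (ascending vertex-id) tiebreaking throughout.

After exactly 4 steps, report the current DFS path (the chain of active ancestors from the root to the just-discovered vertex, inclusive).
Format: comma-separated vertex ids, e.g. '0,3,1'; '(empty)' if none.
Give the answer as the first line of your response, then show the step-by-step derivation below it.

0,1,3

step 1: discover 0; path=0; order=0
step 2: discover 1; path=0>1; order=0,1
step 3: discover 2; path=0>1>2; order=0,1,2
step 4: discover 3; path=0>1>3; order=0,1,2,3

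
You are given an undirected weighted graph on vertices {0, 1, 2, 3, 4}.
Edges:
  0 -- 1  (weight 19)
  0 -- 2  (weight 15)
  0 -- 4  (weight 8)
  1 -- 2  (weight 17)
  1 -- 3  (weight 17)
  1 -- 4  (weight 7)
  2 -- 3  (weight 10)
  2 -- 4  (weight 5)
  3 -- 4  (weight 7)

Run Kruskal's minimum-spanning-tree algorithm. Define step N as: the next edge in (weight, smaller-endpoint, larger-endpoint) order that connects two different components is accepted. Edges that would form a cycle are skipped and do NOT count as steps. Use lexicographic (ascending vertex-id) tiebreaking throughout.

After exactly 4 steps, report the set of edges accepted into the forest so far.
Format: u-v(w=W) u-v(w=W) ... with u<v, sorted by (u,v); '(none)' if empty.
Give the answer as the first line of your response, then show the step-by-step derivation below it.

0-4(w=8) 1-4(w=7) 2-4(w=5) 3-4(w=7)

step 1: add edge 2-4 (w=5); MST = {2-4(w=5)}
step 2: add edge 1-4 (w=7); MST = {1-4(w=7) 2-4(w=5)}
step 3: add edge 3-4 (w=7); MST = {1-4(w=7) 2-4(w=5) 3-4(w=7)}
step 4: add edge 0-4 (w=8); MST = {0-4(w=8) 1-4(w=7) 2-4(w=5) 3-4(w=7)}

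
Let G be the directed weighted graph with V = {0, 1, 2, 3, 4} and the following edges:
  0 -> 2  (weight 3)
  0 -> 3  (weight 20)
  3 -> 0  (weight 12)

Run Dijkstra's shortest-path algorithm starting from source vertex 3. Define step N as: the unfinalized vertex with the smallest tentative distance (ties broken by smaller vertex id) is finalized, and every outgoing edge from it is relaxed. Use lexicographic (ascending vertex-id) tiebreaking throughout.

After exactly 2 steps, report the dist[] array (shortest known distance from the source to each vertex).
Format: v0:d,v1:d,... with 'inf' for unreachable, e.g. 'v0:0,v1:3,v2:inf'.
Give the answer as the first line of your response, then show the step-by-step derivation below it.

v0:12,v1:inf,v2:15,v3:0,v4:inf

step 1: dist = v0:12,v1:inf,v2:inf,v3:0,v4:inf
step 2: dist = v0:12,v1:inf,v2:15,v3:0,v4:inf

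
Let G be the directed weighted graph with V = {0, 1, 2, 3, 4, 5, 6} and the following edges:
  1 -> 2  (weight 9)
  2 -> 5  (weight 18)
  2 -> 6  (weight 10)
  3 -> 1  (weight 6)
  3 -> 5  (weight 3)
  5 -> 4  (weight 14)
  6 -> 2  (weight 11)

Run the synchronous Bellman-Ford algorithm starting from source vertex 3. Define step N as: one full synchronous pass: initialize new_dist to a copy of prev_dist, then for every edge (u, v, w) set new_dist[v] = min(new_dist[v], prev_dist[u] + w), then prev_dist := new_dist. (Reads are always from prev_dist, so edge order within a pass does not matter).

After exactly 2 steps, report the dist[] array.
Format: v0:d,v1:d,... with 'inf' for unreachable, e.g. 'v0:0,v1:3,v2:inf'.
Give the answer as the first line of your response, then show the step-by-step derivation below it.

v0:inf,v1:6,v2:15,v3:0,v4:17,v5:3,v6:inf

step 1: dist = v0:inf,v1:6,v2:inf,v3:0,v4:inf,v5:3,v6:inf
step 2: dist = v0:inf,v1:6,v2:15,v3:0,v4:17,v5:3,v6:inf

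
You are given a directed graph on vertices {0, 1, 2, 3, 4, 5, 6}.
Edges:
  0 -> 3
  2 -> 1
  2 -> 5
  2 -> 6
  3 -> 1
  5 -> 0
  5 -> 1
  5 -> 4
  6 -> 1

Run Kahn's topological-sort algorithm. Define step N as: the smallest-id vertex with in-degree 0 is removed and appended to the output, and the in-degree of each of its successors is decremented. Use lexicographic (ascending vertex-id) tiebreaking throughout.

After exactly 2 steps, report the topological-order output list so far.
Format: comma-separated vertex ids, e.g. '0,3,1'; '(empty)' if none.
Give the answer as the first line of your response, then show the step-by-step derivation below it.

2,5

step 1: output 2; order=[2]; indeg=(1,3,0,1,1,0,0)
step 2: output 5; order=[2,5]; indeg=(0,2,0,1,0,0,0)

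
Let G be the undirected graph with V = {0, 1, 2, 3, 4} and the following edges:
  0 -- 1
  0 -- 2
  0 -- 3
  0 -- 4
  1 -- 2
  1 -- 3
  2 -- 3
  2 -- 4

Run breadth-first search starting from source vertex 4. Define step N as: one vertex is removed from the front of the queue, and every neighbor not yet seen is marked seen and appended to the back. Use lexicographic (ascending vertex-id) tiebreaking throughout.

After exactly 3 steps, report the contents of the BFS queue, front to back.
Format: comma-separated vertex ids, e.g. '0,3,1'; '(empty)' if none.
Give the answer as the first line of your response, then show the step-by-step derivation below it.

1,3

step 1: dequeue 4; queue=[0,2]; order=4
step 2: dequeue 0; queue=[2,1,3]; order=4,0
step 3: dequeue 2; queue=[1,3]; order=4,0,2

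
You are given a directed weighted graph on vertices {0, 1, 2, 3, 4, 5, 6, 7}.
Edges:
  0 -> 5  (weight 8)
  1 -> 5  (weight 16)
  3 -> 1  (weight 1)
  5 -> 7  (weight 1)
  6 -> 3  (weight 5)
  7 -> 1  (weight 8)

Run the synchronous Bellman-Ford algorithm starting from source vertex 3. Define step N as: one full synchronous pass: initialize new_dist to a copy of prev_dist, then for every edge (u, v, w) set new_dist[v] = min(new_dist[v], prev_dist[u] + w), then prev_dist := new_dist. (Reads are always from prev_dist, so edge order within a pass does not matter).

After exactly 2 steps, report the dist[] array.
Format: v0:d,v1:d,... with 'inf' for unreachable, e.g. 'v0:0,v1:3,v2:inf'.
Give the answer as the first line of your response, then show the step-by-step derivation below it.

v0:inf,v1:1,v2:inf,v3:0,v4:inf,v5:17,v6:inf,v7:inf

step 1: dist = v0:inf,v1:1,v2:inf,v3:0,v4:inf,v5:inf,v6:inf,v7:inf
step 2: dist = v0:inf,v1:1,v2:inf,v3:0,v4:inf,v5:17,v6:inf,v7:inf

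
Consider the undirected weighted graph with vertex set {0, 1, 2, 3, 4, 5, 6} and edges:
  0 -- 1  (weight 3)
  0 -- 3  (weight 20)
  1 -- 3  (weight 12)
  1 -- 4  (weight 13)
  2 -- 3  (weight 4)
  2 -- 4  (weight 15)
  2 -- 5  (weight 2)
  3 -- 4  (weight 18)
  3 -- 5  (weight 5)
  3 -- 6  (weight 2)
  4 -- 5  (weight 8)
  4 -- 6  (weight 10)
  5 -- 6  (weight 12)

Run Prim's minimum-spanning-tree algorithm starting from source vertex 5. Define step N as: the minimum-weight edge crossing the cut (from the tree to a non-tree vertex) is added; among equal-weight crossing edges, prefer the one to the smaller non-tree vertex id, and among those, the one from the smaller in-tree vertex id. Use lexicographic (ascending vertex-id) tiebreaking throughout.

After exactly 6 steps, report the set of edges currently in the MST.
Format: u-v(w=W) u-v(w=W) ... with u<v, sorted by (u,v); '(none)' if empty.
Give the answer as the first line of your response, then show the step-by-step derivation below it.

0-1(w=3) 1-3(w=12) 2-3(w=4) 2-5(w=2) 3-6(w=2) 4-5(w=8)

step 1: add edge 2-5 (w=2); MST = {2-5(w=2)}
step 2: add edge 2-3 (w=4); MST = {2-3(w=4) 2-5(w=2)}
step 3: add edge 3-6 (w=2); MST = {2-3(w=4) 2-5(w=2) 3-6(w=2)}
step 4: add edge 4-5 (w=8); MST = {2-3(w=4) 2-5(w=2) 3-6(w=2) 4-5(w=8)}
step 5: add edge 1-3 (w=12); MST = {1-3(w=12) 2-3(w=4) 2-5(w=2) 3-6(w=2) 4-5(w=8)}
step 6: add edge 0-1 (w=3); MST = {0-1(w=3) 1-3(w=12) 2-3(w=4) 2-5(w=2) 3-6(w=2) 4-5(w=8)}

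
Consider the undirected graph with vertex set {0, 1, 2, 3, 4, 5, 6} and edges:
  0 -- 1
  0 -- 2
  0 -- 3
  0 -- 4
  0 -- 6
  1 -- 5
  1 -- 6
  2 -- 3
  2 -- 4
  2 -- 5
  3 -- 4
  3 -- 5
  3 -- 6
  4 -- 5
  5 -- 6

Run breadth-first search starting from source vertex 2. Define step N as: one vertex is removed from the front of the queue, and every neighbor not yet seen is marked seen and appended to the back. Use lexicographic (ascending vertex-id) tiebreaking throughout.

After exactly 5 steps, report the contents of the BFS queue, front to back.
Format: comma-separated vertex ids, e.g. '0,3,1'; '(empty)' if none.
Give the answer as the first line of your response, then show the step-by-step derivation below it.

1,6

step 1: dequeue 2; queue=[0,3,4,5]; order=2
step 2: dequeue 0; queue=[3,4,5,1,6]; order=2,0
step 3: dequeue 3; queue=[4,5,1,6]; order=2,0,3
step 4: dequeue 4; queue=[5,1,6]; order=2,0,3,4
step 5: dequeue 5; queue=[1,6]; order=2,0,3,4,5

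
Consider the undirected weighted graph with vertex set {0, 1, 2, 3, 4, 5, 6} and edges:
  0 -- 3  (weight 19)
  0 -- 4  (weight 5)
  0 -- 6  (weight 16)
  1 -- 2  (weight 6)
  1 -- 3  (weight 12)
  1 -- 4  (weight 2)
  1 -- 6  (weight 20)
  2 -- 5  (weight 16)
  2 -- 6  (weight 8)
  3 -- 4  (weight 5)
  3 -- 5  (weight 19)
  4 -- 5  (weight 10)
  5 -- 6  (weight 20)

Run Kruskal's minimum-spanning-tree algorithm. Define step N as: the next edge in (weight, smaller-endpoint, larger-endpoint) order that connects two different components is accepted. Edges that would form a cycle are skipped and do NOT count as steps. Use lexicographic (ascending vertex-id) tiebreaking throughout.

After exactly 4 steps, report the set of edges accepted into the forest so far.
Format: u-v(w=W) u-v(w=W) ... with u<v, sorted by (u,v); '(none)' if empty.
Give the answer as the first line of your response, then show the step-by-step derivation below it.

0-4(w=5) 1-2(w=6) 1-4(w=2) 3-4(w=5)

step 1: add edge 1-4 (w=2); MST = {1-4(w=2)}
step 2: add edge 0-4 (w=5); MST = {0-4(w=5) 1-4(w=2)}
step 3: add edge 3-4 (w=5); MST = {0-4(w=5) 1-4(w=2) 3-4(w=5)}
step 4: add edge 1-2 (w=6); MST = {0-4(w=5) 1-2(w=6) 1-4(w=2) 3-4(w=5)}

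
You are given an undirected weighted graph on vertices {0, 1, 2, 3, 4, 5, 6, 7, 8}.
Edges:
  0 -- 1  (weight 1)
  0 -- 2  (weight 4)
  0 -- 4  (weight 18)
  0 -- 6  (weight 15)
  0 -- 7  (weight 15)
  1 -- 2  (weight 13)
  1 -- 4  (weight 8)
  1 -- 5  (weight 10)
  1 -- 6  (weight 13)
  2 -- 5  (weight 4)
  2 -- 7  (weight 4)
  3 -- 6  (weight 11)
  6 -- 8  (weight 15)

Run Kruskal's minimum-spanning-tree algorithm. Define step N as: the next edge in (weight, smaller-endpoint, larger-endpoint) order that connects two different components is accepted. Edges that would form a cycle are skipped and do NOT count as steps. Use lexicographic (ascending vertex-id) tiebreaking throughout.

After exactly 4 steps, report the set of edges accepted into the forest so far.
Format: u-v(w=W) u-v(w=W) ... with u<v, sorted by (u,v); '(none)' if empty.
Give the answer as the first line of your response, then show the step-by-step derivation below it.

0-1(w=1) 0-2(w=4) 2-5(w=4) 2-7(w=4)

step 1: add edge 0-1 (w=1); MST = {0-1(w=1)}
step 2: add edge 0-2 (w=4); MST = {0-1(w=1) 0-2(w=4)}
step 3: add edge 2-5 (w=4); MST = {0-1(w=1) 0-2(w=4) 2-5(w=4)}
step 4: add edge 2-7 (w=4); MST = {0-1(w=1) 0-2(w=4) 2-5(w=4) 2-7(w=4)}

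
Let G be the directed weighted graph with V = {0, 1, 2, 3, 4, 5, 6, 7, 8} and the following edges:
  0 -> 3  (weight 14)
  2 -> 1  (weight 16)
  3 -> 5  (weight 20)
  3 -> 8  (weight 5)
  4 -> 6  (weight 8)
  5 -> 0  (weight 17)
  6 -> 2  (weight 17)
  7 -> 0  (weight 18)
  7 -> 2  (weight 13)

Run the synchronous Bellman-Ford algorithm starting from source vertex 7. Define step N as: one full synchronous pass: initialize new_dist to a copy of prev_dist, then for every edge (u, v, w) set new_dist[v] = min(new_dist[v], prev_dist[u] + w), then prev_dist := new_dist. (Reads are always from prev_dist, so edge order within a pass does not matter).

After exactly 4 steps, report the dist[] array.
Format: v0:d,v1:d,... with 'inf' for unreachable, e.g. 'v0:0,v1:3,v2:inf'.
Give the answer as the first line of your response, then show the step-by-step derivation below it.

v0:18,v1:29,v2:13,v3:32,v4:inf,v5:52,v6:inf,v7:0,v8:37

step 1: dist = v0:18,v1:inf,v2:13,v3:inf,v4:inf,v5:inf,v6:inf,v7:0,v8:inf
step 2: dist = v0:18,v1:29,v2:13,v3:32,v4:inf,v5:inf,v6:inf,v7:0,v8:inf
step 3: dist = v0:18,v1:29,v2:13,v3:32,v4:inf,v5:52,v6:inf,v7:0,v8:37
step 4: dist = v0:18,v1:29,v2:13,v3:32,v4:inf,v5:52,v6:inf,v7:0,v8:37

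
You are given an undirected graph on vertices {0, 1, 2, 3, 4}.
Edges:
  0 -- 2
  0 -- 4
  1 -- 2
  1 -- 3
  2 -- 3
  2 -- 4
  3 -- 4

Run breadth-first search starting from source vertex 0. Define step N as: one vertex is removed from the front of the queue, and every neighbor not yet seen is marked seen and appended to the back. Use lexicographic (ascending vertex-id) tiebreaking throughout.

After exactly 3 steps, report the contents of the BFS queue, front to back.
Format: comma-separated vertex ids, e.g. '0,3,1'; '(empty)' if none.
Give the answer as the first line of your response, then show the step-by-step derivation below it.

1,3

step 1: dequeue 0; queue=[2,4]; order=0
step 2: dequeue 2; queue=[4,1,3]; order=0,2
step 3: dequeue 4; queue=[1,3]; order=0,2,4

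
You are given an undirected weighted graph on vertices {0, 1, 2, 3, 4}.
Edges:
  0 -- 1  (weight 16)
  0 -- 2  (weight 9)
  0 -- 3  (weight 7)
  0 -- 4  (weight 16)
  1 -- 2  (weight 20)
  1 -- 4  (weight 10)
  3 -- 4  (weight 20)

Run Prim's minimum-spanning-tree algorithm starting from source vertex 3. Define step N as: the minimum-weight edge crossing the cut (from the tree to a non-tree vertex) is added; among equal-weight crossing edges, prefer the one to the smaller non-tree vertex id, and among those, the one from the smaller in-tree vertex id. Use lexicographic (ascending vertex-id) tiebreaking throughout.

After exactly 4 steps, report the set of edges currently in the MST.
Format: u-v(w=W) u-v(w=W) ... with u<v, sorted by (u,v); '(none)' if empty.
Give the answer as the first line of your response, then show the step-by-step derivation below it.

0-1(w=16) 0-2(w=9) 0-3(w=7) 1-4(w=10)

step 1: add edge 0-3 (w=7); MST = {0-3(w=7)}
step 2: add edge 0-2 (w=9); MST = {0-2(w=9) 0-3(w=7)}
step 3: add edge 0-1 (w=16); MST = {0-1(w=16) 0-2(w=9) 0-3(w=7)}
step 4: add edge 1-4 (w=10); MST = {0-1(w=16) 0-2(w=9) 0-3(w=7) 1-4(w=10)}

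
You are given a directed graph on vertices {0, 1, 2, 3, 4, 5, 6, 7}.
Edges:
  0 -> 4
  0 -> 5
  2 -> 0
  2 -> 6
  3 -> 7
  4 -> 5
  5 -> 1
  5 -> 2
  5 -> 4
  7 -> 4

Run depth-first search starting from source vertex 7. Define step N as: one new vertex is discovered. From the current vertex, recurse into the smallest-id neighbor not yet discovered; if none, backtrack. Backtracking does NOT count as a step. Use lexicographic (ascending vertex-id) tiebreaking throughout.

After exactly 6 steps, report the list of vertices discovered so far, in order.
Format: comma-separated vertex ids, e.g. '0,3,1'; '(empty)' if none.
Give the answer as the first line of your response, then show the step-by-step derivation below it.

7,4,5,1,2,0

step 1: discover 7; path=7; order=7
step 2: discover 4; path=7>4; order=7,4
step 3: discover 5; path=7>4>5; order=7,4,5
step 4: discover 1; path=7>4>5>1; order=7,4,5,1
step 5: discover 2; path=7>4>5>2; order=7,4,5,1,2
step 6: discover 0; path=7>4>5>2>0; order=7,4,5,1,2,0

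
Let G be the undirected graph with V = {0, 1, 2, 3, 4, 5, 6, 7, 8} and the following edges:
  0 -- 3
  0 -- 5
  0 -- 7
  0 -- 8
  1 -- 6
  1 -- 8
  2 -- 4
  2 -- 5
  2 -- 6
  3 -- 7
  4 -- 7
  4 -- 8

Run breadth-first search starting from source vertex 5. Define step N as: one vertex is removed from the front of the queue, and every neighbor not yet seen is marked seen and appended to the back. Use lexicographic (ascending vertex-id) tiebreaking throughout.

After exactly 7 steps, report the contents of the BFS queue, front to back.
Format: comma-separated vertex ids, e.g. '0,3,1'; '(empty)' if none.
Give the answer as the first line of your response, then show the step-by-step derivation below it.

6,1

step 1: dequeue 5; queue=[0,2]; order=5
step 2: dequeue 0; queue=[2,3,7,8]; order=5,0
step 3: dequeue 2; queue=[3,7,8,4,6]; order=5,0,2
step 4: dequeue 3; queue=[7,8,4,6]; order=5,0,2,3
step 5: dequeue 7; queue=[8,4,6]; order=5,0,2,3,7
step 6: dequeue 8; queue=[4,6,1]; order=5,0,2,3,7,8
step 7: dequeue 4; queue=[6,1]; order=5,0,2,3,7,8,4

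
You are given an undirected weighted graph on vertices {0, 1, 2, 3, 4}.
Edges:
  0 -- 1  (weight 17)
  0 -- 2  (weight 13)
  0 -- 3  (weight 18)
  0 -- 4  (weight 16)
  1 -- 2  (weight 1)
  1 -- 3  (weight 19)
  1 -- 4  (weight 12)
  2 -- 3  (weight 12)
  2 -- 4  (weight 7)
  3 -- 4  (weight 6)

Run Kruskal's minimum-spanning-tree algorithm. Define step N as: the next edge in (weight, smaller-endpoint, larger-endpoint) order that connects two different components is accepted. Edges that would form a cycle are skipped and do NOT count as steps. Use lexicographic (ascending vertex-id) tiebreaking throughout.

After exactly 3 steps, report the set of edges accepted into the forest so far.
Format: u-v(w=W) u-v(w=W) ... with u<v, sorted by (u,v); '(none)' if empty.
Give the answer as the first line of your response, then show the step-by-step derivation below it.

1-2(w=1) 2-4(w=7) 3-4(w=6)

step 1: add edge 1-2 (w=1); MST = {1-2(w=1)}
step 2: add edge 3-4 (w=6); MST = {1-2(w=1) 3-4(w=6)}
step 3: add edge 2-4 (w=7); MST = {1-2(w=1) 2-4(w=7) 3-4(w=6)}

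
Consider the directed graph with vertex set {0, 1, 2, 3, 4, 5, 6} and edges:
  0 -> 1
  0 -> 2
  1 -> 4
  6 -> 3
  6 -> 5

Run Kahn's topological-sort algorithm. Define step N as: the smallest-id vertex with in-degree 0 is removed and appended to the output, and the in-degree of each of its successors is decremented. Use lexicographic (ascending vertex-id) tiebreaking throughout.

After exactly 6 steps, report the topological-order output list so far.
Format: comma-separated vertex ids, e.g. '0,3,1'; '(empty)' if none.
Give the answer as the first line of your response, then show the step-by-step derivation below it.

0,1,2,4,6,3

step 1: output 0; order=[0]; indeg=(0,0,0,1,1,1,0)
step 2: output 1; order=[0,1]; indeg=(0,0,0,1,0,1,0)
step 3: output 2; order=[0,1,2]; indeg=(0,0,0,1,0,1,0)
step 4: output 4; order=[0,1,2,4]; indeg=(0,0,0,1,0,1,0)
step 5: output 6; order=[0,1,2,4,6]; indeg=(0,0,0,0,0,0,0)
step 6: output 3; order=[0,1,2,4,6,3]; indeg=(0,0,0,0,0,0,0)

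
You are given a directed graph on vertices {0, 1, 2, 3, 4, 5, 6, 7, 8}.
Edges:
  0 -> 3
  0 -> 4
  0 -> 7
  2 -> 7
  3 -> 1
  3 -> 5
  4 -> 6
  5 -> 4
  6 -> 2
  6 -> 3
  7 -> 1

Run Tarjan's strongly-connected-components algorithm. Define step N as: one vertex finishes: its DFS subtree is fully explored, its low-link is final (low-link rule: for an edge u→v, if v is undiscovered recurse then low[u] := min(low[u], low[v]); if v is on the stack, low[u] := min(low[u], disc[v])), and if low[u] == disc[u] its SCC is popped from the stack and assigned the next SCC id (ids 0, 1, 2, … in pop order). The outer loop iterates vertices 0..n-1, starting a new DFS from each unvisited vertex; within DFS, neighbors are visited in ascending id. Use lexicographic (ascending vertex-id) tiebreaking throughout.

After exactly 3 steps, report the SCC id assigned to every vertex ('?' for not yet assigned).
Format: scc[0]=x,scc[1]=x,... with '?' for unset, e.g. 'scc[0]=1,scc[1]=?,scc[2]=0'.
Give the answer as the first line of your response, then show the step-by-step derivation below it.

scc[0]=?,scc[1]=0,scc[2]=2,scc[3]=?,scc[4]=?,scc[5]=?,scc[6]=?,scc[7]=1,scc[8]=?

step 1: low=(low[0]=0,low[1]=2,low[2]=?,low[3]=1,low[4]=?,low[5]=?,low[6]=?,low[7]=?,low[8]=?); scc=(scc[0]=?,scc[1]=0,scc[2]=?,scc[3]=?,scc[4]=?,scc[5]=?,scc[6]=?,scc[7]=?,scc[8]=?)
step 2: low=(low[0]=0,low[1]=2,low[2]=6,low[3]=1,low[4]=4,low[5]=3,low[6]=5,low[7]=7,low[8]=?); scc=(scc[0]=?,scc[1]=0,scc[2]=?,scc[3]=?,scc[4]=?,scc[5]=?,scc[6]=?,scc[7]=1,scc[8]=?)
step 3: low=(low[0]=0,low[1]=2,low[2]=6,low[3]=1,low[4]=4,low[5]=3,low[6]=5,low[7]=7,low[8]=?); scc=(scc[0]=?,scc[1]=0,scc[2]=2,scc[3]=?,scc[4]=?,scc[5]=?,scc[6]=?,scc[7]=1,scc[8]=?)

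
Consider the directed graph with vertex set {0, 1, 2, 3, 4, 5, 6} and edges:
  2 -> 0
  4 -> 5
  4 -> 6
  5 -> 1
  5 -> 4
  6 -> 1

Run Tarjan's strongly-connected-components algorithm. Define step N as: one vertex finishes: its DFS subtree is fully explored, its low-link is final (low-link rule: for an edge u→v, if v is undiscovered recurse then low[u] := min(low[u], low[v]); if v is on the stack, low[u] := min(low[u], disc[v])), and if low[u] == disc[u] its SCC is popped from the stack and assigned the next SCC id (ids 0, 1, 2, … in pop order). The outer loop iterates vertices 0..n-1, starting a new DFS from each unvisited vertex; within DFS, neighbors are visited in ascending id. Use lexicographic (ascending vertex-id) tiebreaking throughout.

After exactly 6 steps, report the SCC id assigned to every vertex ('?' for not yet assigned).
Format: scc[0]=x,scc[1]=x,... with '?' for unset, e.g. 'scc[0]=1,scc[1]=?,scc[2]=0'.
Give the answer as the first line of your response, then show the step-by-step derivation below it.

scc[0]=0,scc[1]=1,scc[2]=2,scc[3]=3,scc[4]=?,scc[5]=?,scc[6]=4

step 1: low=(low[0]=0,low[1]=?,low[2]=?,low[3]=?,low[4]=?,low[5]=?,low[6]=?); scc=(scc[0]=0,scc[1]=?,scc[2]=?,scc[3]=?,scc[4]=?,scc[5]=?,scc[6]=?)
step 2: low=(low[0]=0,low[1]=1,low[2]=?,low[3]=?,low[4]=?,low[5]=?,low[6]=?); scc=(scc[0]=0,scc[1]=1,scc[2]=?,scc[3]=?,scc[4]=?,scc[5]=?,scc[6]=?)
step 3: low=(low[0]=0,low[1]=1,low[2]=2,low[3]=?,low[4]=?,low[5]=?,low[6]=?); scc=(scc[0]=0,scc[1]=1,scc[2]=2,scc[3]=?,scc[4]=?,scc[5]=?,scc[6]=?)
step 4: low=(low[0]=0,low[1]=1,low[2]=2,low[3]=3,low[4]=?,low[5]=?,low[6]=?); scc=(scc[0]=0,scc[1]=1,scc[2]=2,scc[3]=3,scc[4]=?,scc[5]=?,scc[6]=?)
step 5: low=(low[0]=0,low[1]=1,low[2]=2,low[3]=3,low[4]=4,low[5]=4,low[6]=?); scc=(scc[0]=0,scc[1]=1,scc[2]=2,scc[3]=3,scc[4]=?,scc[5]=?,scc[6]=?)
step 6: low=(low[0]=0,low[1]=1,low[2]=2,low[3]=3,low[4]=4,low[5]=4,low[6]=6); scc=(scc[0]=0,scc[1]=1,scc[2]=2,scc[3]=3,scc[4]=?,scc[5]=?,scc[6]=4)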